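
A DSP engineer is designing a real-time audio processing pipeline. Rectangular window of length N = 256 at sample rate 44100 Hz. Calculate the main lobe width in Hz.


Main lobe width for a rectangular window:
Width = 2 * fs / N
      = 2 * 44100 / 256
      = 88200 / 256
      = 344.531 Hz

344.531 Hz


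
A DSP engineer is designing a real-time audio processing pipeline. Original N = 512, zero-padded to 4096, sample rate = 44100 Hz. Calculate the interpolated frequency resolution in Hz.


Frequency resolution after zero-padding:
N_padded = 512 * 8 = 4096
df = fs / N_padded
   = 44100 / 4096
   = 10.7666 Hz

10.7666 Hz


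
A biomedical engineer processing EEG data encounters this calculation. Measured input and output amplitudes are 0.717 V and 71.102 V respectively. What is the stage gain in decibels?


Voltage gain in dB:
G = 20 * log10(Vout / Vin)
  = 20 * log10(71.102 / 0.717)
  = 20 * log10(99.165969)
  = 20 * 1.996363
  = 39.93 dB

39.93 dB


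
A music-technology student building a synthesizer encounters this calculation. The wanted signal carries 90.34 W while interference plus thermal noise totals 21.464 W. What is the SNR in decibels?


SNR in decibels:
SNR = 10 * log10(Ps / Pn)
    = 10 * log10(90.34 / 21.464)
    = 10 * log10(4.2089)
    = 10 * 0.6242
    = 6.24 dB

6.24 dB


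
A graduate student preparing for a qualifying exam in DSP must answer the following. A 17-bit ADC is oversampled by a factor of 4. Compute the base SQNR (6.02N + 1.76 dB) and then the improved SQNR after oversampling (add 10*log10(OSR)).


Step 1 — baseline SQNR at Nyquist:
SQNR_base = 6.02*N + 1.76
          = 6.02*17 + 1.76
          = 104.1 dB

Step 2 — oversampling processing gain:
G = 10*log10(OSR) = 10*log10(4) = 6.02 dB

Step 3 — total:
SQNR_total = 104.1 + 6.02 = 110.12 dB

Base SQNR = 104.1 dB; oversampled SQNR = 110.12 dB


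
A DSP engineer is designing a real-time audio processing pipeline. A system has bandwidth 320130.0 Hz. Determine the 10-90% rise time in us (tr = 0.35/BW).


Rise time from bandwidth relationship:
tr = 0.35 / BW
   = 0.35 / 320130.0
   = 1.093305845e-06 s
   = 1.0933 us

1.0933 us


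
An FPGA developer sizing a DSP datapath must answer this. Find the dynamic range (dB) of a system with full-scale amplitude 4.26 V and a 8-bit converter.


Dynamic range from full-scale to LSB:
V_min = V_max / 2^bits = 4.26 / 2^8
DR = 20 * log10(V_max / V_min)
   = 20 * log10(2^8)
   = 20 * 8 * log10(2)
   = 48.16 dB

48.16 dB


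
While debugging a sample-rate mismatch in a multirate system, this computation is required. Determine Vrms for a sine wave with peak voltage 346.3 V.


RMS voltage for a sinusoidal waveform:
V_rms = V_peak / sqrt(2)
      = 346.3 / 1.414214
      = 244.871 V

244.871 V


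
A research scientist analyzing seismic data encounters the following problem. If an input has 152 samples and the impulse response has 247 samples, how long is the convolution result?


Linear convolution output length:
L = N + M - 1
  = 152 + 247 - 1
  = 398 samples

398


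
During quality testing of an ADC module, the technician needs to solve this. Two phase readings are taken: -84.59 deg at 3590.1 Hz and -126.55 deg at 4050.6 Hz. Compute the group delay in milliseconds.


Group delay from phase difference:
tau = -d(phi)/d(omega)
d(phi) = -41.96 deg = -0.73234 rad
d(omega) = 2*pi*(4050.6 - 3590.1) = 2893.4068 rad/s
tau = -(-0.73234) / 2893.4068
    = 0.2531 ms

0.2531 ms


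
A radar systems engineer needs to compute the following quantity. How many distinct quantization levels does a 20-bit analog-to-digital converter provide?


Number of quantization levels = 2^N
= 2^20
= 1048576

1048576


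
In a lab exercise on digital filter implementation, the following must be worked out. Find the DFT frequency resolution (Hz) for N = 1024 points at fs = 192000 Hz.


DFT frequency resolution:
df = fs / N
   = 192000 / 1024
   = 187.5 Hz

187.5 Hz


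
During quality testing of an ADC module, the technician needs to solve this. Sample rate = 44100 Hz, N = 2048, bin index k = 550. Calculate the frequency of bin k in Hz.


Frequency of DFT bin k:
f_k = k * fs / N
    = 550 * 44100 / 2048
    = 24255000 / 2048
    = 11843.262 Hz

11843.262 Hz


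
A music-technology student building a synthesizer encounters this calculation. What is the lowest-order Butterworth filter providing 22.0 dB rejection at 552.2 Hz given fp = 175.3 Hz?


Butterworth filter order formula:
n = log10(10^(A/10) - 1) / (2 * log10(f_stop/f_pass))
10^(22.0/10) - 1 = 157.4893
f_stop/f_pass = 552.2 / 175.3 = 3.15
n = 2.2047 -> ceil = 3

3


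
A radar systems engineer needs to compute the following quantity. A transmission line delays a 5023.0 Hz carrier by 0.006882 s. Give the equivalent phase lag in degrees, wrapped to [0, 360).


Phase shift from frequency and time delay:
phi = 360 * f * t_delay
    = 360 * 5023.0 * 0.006882
    = 12444.58 degrees
    mod 360 = 204.58 degrees

204.58 degrees


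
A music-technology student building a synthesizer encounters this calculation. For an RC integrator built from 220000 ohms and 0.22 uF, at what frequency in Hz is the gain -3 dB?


Cutoff frequency of a first-order RC filter:
fc = 1 / (2 * pi * R * C)
C = 0.22 uF = 2.2e-07 F
fc = 1 / (2 * pi * 220000 * 2.2e-07)
   = 1 / 0.30410616886749
   = 3.288325 Hz

3.288325 Hz


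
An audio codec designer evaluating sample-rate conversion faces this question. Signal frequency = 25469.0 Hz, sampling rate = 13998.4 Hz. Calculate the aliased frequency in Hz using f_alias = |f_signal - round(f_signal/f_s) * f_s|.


Compute the nearest integer multiple of fs to the signal:
n = round(25469.0 / 13998.4) = 2
f_alias = |25469.0 - 2 * 13998.4|
        = |25469.0 - 27996.8|
        = 2527.8 Hz

2527.8


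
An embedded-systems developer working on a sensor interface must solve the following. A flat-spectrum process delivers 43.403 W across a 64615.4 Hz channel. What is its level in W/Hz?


Power spectral density:
PSD = P / BW
    = 43.403 / 64615.4
    = 0.00067171 W/Hz

0.00067171 W/Hz


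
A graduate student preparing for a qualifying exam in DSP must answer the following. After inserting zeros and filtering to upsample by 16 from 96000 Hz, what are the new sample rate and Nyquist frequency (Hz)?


Step 1 — output sample rate after interpolation by L:
fs_out = L * fs_in = 16 * 96000 = 1536000 Hz

Step 2 — Nyquist frequency of the output stream:
f_Nyq = fs_out / 2 = 1536000 / 2 = 768000.0 Hz

fs_out = 1536000 Hz; f_Nyquist = 768000.0 Hz


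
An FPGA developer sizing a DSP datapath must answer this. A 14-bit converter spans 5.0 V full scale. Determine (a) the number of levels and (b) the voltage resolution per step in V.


Step 1 — number of quantization levels:
L = 2^N = 2^14 = 16384

Step 2 — LSB step size:
delta = Vfs / L
      = 5.0 / 16384
      = 0.00030518 V

Levels = 16384; step size = 0.00030518 V


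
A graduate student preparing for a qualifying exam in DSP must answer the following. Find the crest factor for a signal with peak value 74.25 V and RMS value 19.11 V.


Crest factor is the ratio of peak to RMS:
CF = V_peak / V_rms
   = 74.25 / 19.11
   = 3.8854

3.8854


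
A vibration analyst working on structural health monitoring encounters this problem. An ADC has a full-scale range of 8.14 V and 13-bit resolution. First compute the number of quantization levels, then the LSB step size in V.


Step 1 — number of quantization levels:
L = 2^N = 2^13 = 8192

Step 2 — LSB step size:
delta = Vfs / L
      = 8.14 / 8192
      = 0.00099365 V

Levels = 8192; step size = 0.00099365 V


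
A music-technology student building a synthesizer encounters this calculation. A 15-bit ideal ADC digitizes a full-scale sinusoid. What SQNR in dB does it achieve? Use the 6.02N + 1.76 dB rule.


Theoretical SNR for a full-scale sinusoid:
SNR = 6.02 * N + 1.76
    = 6.02 * 15 + 1.76
    = 90.3 + 1.76
    = 92.06 dB

92.06 dB


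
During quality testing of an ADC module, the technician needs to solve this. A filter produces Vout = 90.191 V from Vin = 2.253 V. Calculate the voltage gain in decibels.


Voltage gain in dB:
G = 20 * log10(Vout / Vin)
  = 20 * log10(90.191 / 2.253)
  = 20 * log10(40.031514)
  = 20 * 1.602402
  = 32.05 dB

32.05 dB


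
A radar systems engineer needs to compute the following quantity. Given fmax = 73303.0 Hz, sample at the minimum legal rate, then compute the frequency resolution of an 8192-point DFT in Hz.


Step 1 — Nyquist sampling rate:
fs = 2 * fmax = 2 * 73303.0 = 146606.0 Hz

Step 2 — DFT bin spacing:
df = fs / N = 146606.0 / 8192 = 17.8962 Hz

17.8962 Hz


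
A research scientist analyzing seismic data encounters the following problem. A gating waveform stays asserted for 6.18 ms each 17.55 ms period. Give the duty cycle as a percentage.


Duty cycle as a percentage:
DC = (t_on / T) * 100
   = (6.18 / 17.55) * 100
   = 0.352137 * 100
   = 35.21 %

35.21 %


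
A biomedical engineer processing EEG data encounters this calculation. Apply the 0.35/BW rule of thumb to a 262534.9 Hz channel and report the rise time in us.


Rise time from bandwidth relationship:
tr = 0.35 / BW
   = 0.35 / 262534.9
   = 1.333156087e-06 s
   = 1.3332 us

1.3332 us


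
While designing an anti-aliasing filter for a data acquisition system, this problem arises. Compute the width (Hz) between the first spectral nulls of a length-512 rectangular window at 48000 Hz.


Main lobe width for a rectangular window:
Width = 2 * fs / N
      = 2 * 48000 / 512
      = 96000 / 512
      = 187.5 Hz

187.5 Hz


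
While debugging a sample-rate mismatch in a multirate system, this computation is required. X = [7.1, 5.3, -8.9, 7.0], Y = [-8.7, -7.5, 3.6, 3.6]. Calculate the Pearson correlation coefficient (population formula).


Pearson correlation coefficient (population):
r = cov(X,Y) / (std(X) * std(Y))
Mean X = 2.625, Mean Y = -2.25
Cov(X,Y) = -21.18375
Std(X) = 6.6923, Std(Y) = 5.865364
r = -0.5397

-0.5397


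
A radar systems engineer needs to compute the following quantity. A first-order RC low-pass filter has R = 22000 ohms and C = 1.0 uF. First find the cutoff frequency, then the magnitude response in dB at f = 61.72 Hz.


Step 1 — cutoff frequency:
fc = 1 / (2*pi*R*C)
C = 1.0 uF = 1e-06 F
fc = 1 / (2*pi*22000*1e-06)
   = 7.23432 Hz

Step 2 — magnitude at f = 61.72 Hz:
|H(f)| = 1 / sqrt(1 + (f/fc)^2)
f/fc = 61.72 / 7.23432 = 8.531555
|H| = 1 / sqrt(1 + 72.787431) = 0.116415
|H|_dB = 20*log10(0.116415) = -18.68 dB

fc = 7.23432 Hz; |H(61.72 Hz)| = -18.68 dB


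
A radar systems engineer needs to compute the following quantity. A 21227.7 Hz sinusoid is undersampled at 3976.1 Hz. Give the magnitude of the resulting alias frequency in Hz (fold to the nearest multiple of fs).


Compute the nearest integer multiple of fs to the signal:
n = round(21227.7 / 3976.1) = 5
f_alias = |21227.7 - 5 * 3976.1|
        = |21227.7 - 19880.5|
        = 1347.2 Hz

1347.2


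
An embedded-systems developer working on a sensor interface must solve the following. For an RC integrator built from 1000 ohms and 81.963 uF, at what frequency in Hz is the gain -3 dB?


Cutoff frequency of a first-order RC filter:
fc = 1 / (2 * pi * R * C)
C = 81.963 uF = 8.1963e-05 F
fc = 1 / (2 * pi * 1000 * 8.1963e-05)
   = 1 / 0.51498871733236
   = 1.94179 Hz

1.94179 Hz


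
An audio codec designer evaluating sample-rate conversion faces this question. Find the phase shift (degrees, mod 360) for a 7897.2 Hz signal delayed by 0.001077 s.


Phase shift from frequency and time delay:
phi = 360 * f * t_delay
    = 360 * 7897.2 * 0.001077
    = 3061.9 degrees
    mod 360 = 181.9 degrees

181.9 degrees


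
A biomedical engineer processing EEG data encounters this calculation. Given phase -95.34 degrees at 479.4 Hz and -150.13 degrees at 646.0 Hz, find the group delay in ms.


Group delay from phase difference:
tau = -d(phi)/d(omega)
d(phi) = -54.79 deg = -0.956266 rad
d(omega) = 2*pi*(646.0 - 479.4) = 1046.7787 rad/s
tau = -(-0.956266) / 1046.7787
    = 0.9135 ms

0.9135 ms


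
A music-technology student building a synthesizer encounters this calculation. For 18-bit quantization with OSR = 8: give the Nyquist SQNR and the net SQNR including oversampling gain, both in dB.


Step 1 — baseline SQNR at Nyquist:
SQNR_base = 6.02*N + 1.76
          = 6.02*18 + 1.76
          = 110.12 dB

Step 2 — oversampling processing gain:
G = 10*log10(OSR) = 10*log10(8) = 9.03 dB

Step 3 — total:
SQNR_total = 110.12 + 9.03 = 119.15 dB

Base SQNR = 110.12 dB; oversampled SQNR = 119.15 dB


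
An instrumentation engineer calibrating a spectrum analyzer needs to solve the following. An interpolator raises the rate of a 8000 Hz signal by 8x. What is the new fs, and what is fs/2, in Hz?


Step 1 — output sample rate after interpolation by L:
fs_out = L * fs_in = 8 * 8000 = 64000 Hz

Step 2 — Nyquist frequency of the output stream:
f_Nyq = fs_out / 2 = 64000 / 2 = 32000.0 Hz

fs_out = 64000 Hz; f_Nyquist = 32000.0 Hz


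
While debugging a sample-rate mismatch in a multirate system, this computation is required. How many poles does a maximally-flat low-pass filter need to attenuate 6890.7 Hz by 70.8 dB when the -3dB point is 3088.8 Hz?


Butterworth filter order formula:
n = log10(10^(A/10) - 1) / (2 * log10(f_stop/f_pass))
10^(70.8/10) - 1 = 12022643.3462
f_stop/f_pass = 6890.7 / 3088.8 = 2.2309
n = 10.1586 -> ceil = 11

11


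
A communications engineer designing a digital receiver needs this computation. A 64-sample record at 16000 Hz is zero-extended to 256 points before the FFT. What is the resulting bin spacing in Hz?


Frequency resolution after zero-padding:
N_padded = 64 * 4 = 256
df = fs / N_padded
   = 16000 / 256
   = 62.5 Hz

62.5 Hz


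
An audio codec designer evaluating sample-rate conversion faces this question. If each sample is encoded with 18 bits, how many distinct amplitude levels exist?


Number of quantization levels = 2^N
= 2^18
= 262144

262144


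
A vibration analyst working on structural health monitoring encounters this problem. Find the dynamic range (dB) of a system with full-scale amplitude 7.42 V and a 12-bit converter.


Dynamic range from full-scale to LSB:
V_min = V_max / 2^bits = 7.42 / 2^12
DR = 20 * log10(V_max / V_min)
   = 20 * log10(2^12)
   = 20 * 12 * log10(2)
   = 72.25 dB

72.25 dB


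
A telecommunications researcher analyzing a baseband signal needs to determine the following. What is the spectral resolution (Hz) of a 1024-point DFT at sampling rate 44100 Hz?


DFT frequency resolution:
df = fs / N
   = 44100 / 1024
   = 43.0664 Hz

43.0664 Hz


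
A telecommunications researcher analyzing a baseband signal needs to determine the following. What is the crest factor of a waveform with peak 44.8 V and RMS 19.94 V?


Crest factor is the ratio of peak to RMS:
CF = V_peak / V_rms
   = 44.8 / 19.94
   = 2.2467

2.2467


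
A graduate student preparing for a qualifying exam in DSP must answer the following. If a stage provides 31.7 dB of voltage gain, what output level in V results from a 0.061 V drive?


Output voltage from dB gain:
V_out = V_in * 10^(gain_dB / 20)
      = 0.061 * 10^(31.7 / 20)
      = 0.061 * 38.459178
      = 2.346 V

2.346 V


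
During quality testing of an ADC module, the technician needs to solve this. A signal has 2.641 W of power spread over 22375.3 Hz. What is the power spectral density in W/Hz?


Power spectral density:
PSD = P / BW
    = 2.641 / 22375.3
    = 0.00011803 W/Hz

0.00011803 W/Hz


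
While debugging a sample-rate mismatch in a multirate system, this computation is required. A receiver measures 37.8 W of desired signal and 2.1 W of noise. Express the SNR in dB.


SNR in decibels:
SNR = 10 * log10(Ps / Pn)
    = 10 * log10(37.8 / 2.1)
    = 10 * log10(18.0)
    = 10 * 1.2553
    = 12.55 dB

12.55 dB


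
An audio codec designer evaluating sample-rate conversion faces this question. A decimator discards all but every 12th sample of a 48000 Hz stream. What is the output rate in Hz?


Decimation reduces the sample rate:
fs_out = fs_in / M
       = 48000 / 12
       = 4000.0 Hz

4000.0 Hz


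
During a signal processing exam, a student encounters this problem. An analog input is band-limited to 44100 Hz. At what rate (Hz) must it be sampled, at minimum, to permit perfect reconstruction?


The Nyquist rate is twice the maximum frequency component.
fs_min = 2 * fmax
      = 2 * 44100
      = 88200 Hz

88200


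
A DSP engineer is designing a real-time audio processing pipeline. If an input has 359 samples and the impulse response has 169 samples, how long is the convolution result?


Linear convolution output length:
L = N + M - 1
  = 359 + 169 - 1
  = 527 samples

527


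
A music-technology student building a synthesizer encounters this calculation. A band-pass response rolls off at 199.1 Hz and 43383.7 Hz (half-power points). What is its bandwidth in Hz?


Bandwidth is the difference of -3dB frequencies:
BW = f_high - f_low
   = 43383.7 - 199.1
   = 43184.6 Hz

43184.6 Hz


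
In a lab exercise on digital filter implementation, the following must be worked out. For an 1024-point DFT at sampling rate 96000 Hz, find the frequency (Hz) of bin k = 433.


Frequency of DFT bin k:
f_k = k * fs / N
    = 433 * 96000 / 1024
    = 41568000 / 1024
    = 40593.75 Hz

40593.75 Hz


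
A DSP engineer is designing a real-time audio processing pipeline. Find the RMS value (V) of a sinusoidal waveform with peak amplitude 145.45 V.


RMS voltage for a sinusoidal waveform:
V_rms = V_peak / sqrt(2)
      = 145.45 / 1.414214
      = 102.849 V

102.849 V


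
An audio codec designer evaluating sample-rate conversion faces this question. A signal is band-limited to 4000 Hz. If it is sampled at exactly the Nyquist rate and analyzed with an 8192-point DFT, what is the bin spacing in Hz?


Step 1 — Nyquist sampling rate:
fs = 2 * fmax = 2 * 4000 = 8000 Hz

Step 2 — DFT bin spacing:
df = fs / N = 8000 / 8192 = 0.9766 Hz

0.9766 Hz


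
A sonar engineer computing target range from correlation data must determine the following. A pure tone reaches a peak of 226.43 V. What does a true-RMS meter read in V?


RMS voltage for a sinusoidal waveform:
V_rms = V_peak / sqrt(2)
      = 226.43 / 1.414214
      = 160.11 V

160.11 V


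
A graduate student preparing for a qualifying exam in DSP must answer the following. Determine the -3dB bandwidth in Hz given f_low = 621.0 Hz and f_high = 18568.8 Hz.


Bandwidth is the difference of -3dB frequencies:
BW = f_high - f_low
   = 18568.8 - 621.0
   = 17947.8 Hz

17947.8 Hz


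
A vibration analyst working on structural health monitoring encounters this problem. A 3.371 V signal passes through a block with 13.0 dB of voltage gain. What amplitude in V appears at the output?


Output voltage from dB gain:
V_out = V_in * 10^(gain_dB / 20)
      = 3.371 * 10^(13.0 / 20)
      = 3.371 * 4.466836
      = 15.0577 V

15.0577 V


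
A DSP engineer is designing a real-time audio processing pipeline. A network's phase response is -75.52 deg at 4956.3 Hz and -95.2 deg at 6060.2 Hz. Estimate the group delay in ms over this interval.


Group delay from phase difference:
tau = -d(phi)/d(omega)
d(phi) = -19.68 deg = -0.343481 rad
d(omega) = 2*pi*(6060.2 - 4956.3) = 6936.0083 rad/s
tau = -(-0.343481) / 6936.0083
    = 0.0495 ms

0.0495 ms


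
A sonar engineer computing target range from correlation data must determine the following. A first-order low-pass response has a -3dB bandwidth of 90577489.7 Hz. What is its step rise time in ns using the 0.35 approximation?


Rise time from bandwidth relationship:
tr = 0.35 / BW
   = 0.35 / 90577489.7
   = 3.864094723e-09 s
   = 3.8641 ns

3.8641 ns


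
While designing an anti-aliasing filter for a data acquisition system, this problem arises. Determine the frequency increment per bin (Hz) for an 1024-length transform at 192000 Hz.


DFT frequency resolution:
df = fs / N
   = 192000 / 1024
   = 187.5 Hz

187.5 Hz


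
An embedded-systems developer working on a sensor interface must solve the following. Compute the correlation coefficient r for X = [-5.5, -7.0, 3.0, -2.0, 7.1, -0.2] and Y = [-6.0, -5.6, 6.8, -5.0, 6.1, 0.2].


Pearson correlation coefficient (population):
r = cov(X,Y) / (std(X) * std(Y))
Mean X = -0.7667, Mean Y = -0.5833
Cov(X,Y) = 23.864444
Std(X) = 4.816176, Std(Y) = 5.382198
r = 0.9206

0.9206


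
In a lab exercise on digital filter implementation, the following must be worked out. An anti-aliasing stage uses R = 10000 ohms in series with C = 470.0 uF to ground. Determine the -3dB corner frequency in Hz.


Cutoff frequency of a first-order RC filter:
fc = 1 / (2 * pi * R * C)
C = 470.0 uF = 0.00047 F
fc = 1 / (2 * pi * 10000 * 0.00047)
   = 1 / 29.530970943744
   = 0.033863 Hz

0.033863 Hz


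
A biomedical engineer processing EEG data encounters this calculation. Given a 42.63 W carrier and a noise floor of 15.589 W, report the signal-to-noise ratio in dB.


SNR in decibels:
SNR = 10 * log10(Ps / Pn)
    = 10 * log10(42.63 / 15.589)
    = 10 * log10(2.7346)
    = 10 * 0.4369
    = 4.37 dB

4.37 dB


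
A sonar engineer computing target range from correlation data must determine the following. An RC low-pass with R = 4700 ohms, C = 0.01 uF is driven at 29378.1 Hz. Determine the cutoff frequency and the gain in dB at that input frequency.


Step 1 — cutoff frequency:
fc = 1 / (2*pi*R*C)
C = 0.01 uF = 1e-08 F
fc = 1 / (2*pi*4700*1e-08)
   = 3386.275 Hz

Step 2 — magnitude at f = 29378.1 Hz:
|H(f)| = 1 / sqrt(1 + (f/fc)^2)
f/fc = 29378.1 / 3386.275 = 8.675639
|H| = 1 / sqrt(1 + 75.266712) = 0.1145071
|H|_dB = 20*log10(0.1145071) = -18.82 dB

fc = 3386.275 Hz; |H(29378.1 Hz)| = -18.82 dB


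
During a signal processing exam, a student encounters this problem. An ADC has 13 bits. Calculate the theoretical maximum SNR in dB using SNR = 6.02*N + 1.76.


Theoretical SNR for a full-scale sinusoid:
SNR = 6.02 * N + 1.76
    = 6.02 * 13 + 1.76
    = 78.26 + 1.76
    = 80.02 dB

80.02 dB


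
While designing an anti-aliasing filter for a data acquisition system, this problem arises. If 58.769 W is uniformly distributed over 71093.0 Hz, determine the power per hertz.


Power spectral density:
PSD = P / BW
    = 58.769 / 71093.0
    = 0.00082665 W/Hz

0.00082665 W/Hz


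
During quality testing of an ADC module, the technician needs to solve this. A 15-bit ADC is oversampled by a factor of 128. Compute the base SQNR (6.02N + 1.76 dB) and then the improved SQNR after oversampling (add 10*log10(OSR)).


Step 1 — baseline SQNR at Nyquist:
SQNR_base = 6.02*N + 1.76
          = 6.02*15 + 1.76
          = 92.06 dB

Step 2 — oversampling processing gain:
G = 10*log10(OSR) = 10*log10(128) = 21.07 dB

Step 3 — total:
SQNR_total = 92.06 + 21.07 = 113.13 dB

Base SQNR = 92.06 dB; oversampled SQNR = 113.13 dB


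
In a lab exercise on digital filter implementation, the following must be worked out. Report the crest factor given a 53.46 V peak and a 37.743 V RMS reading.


Crest factor is the ratio of peak to RMS:
CF = V_peak / V_rms
   = 53.46 / 37.743
   = 1.4164

1.4164


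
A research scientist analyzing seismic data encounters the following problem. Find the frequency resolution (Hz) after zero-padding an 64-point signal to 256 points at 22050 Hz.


Frequency resolution after zero-padding:
N_padded = 64 * 4 = 256
df = fs / N_padded
   = 22050 / 256
   = 86.1328 Hz

86.1328 Hz


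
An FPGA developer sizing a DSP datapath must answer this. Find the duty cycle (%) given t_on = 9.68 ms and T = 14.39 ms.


Duty cycle as a percentage:
DC = (t_on / T) * 100
   = (9.68 / 14.39) * 100
   = 0.672689 * 100
   = 67.27 %

67.27 %


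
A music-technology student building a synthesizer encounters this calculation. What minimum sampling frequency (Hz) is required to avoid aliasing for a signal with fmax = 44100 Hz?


The Nyquist rate is twice the maximum frequency component.
fs_min = 2 * fmax
      = 2 * 44100
      = 88200 Hz

88200


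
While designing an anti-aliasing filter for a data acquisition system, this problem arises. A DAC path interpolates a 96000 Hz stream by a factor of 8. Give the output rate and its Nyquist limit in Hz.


Step 1 — output sample rate after interpolation by L:
fs_out = L * fs_in = 8 * 96000 = 768000 Hz

Step 2 — Nyquist frequency of the output stream:
f_Nyq = fs_out / 2 = 768000 / 2 = 384000.0 Hz

fs_out = 768000 Hz; f_Nyquist = 384000.0 Hz


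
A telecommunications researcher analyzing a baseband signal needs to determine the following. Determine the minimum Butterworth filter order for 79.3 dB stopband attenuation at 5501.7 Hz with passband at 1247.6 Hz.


Butterworth filter order formula:
n = log10(10^(A/10) - 1) / (2 * log10(f_stop/f_pass))
10^(79.3/10) - 1 = 85113802.8202
f_stop/f_pass = 5501.7 / 1247.6 = 4.4098
n = 6.1528 -> ceil = 7

7


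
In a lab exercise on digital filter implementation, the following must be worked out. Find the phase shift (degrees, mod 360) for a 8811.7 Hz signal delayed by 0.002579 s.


Phase shift from frequency and time delay:
phi = 360 * f * t_delay
    = 360 * 8811.7 * 0.002579
    = 8181.13 degrees
    mod 360 = 261.13 degrees

261.13 degrees


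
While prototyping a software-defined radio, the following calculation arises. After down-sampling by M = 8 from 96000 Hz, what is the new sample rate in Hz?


Decimation reduces the sample rate:
fs_out = fs_in / M
       = 96000 / 8
       = 12000.0 Hz

12000.0 Hz


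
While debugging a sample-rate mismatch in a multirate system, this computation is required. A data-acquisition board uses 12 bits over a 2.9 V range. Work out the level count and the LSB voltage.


Step 1 — number of quantization levels:
L = 2^N = 2^12 = 4096

Step 2 — LSB step size:
delta = Vfs / L
      = 2.9 / 4096
      = 0.00070801 V

Levels = 4096; step size = 0.00070801 V


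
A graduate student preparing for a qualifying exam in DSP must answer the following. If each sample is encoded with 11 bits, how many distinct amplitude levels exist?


Number of quantization levels = 2^N
= 2^11
= 2048

2048


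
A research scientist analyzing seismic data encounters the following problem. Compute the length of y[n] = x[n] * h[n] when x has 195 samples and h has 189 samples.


Linear convolution output length:
L = N + M - 1
  = 195 + 189 - 1
  = 383 samples

383


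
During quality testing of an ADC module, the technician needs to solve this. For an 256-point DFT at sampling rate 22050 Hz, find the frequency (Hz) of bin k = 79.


Frequency of DFT bin k:
f_k = k * fs / N
    = 79 * 22050 / 256
    = 1741950 / 256
    = 6804.492 Hz

6804.492 Hz


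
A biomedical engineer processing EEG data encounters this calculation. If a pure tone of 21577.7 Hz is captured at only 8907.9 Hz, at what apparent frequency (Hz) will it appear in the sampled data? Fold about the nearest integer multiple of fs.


Compute the nearest integer multiple of fs to the signal:
n = round(21577.7 / 8907.9) = 2
f_alias = |21577.7 - 2 * 8907.9|
        = |21577.7 - 17815.8|
        = 3761.9 Hz

3761.9


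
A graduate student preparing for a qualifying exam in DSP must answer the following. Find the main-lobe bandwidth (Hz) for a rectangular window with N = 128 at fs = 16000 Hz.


Main lobe width for a rectangular window:
Width = 2 * fs / N
      = 2 * 16000 / 128
      = 32000 / 128
      = 250.0 Hz

250.0 Hz


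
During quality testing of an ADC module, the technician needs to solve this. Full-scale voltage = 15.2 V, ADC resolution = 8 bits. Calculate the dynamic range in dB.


Dynamic range from full-scale to LSB:
V_min = V_max / 2^bits = 15.2 / 2^8
DR = 20 * log10(V_max / V_min)
   = 20 * log10(2^8)
   = 20 * 8 * log10(2)
   = 48.16 dB

48.16 dB


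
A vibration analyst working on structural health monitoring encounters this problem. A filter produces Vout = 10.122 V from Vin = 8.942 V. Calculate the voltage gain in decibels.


Voltage gain in dB:
G = 20 * log10(Vout / Vin)
  = 20 * log10(10.122 / 8.942)
  = 20 * log10(1.131962)
  = 20 * 0.053832
  = 1.08 dB

1.08 dB


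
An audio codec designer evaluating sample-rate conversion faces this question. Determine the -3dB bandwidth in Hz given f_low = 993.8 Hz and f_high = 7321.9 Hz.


Bandwidth is the difference of -3dB frequencies:
BW = f_high - f_low
   = 7321.9 - 993.8
   = 6328.1 Hz

6328.1 Hz


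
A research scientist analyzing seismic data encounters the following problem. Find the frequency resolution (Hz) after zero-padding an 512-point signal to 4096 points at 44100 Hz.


Frequency resolution after zero-padding:
N_padded = 512 * 8 = 4096
df = fs / N_padded
   = 44100 / 4096
   = 10.7666 Hz

10.7666 Hz


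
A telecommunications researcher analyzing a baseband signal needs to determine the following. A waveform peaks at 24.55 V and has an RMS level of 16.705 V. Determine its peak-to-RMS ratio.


Crest factor is the ratio of peak to RMS:
CF = V_peak / V_rms
   = 24.55 / 16.705
   = 1.4696

1.4696


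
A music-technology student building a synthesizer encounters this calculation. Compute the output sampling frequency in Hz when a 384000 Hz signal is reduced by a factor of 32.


Decimation reduces the sample rate:
fs_out = fs_in / M
       = 384000 / 32
       = 12000.0 Hz

12000.0 Hz


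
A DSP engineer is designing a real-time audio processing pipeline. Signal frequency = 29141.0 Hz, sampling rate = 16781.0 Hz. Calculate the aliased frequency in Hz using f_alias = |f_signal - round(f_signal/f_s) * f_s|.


Compute the nearest integer multiple of fs to the signal:
n = round(29141.0 / 16781.0) = 2
f_alias = |29141.0 - 2 * 16781.0|
        = |29141.0 - 33562.0|
        = 4421.0 Hz

4421.0


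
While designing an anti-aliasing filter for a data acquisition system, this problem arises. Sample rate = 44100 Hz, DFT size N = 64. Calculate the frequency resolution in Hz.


DFT frequency resolution:
df = fs / N
   = 44100 / 64
   = 689.0625 Hz

689.0625 Hz


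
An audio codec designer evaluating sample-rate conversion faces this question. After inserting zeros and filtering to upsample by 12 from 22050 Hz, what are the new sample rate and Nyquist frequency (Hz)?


Step 1 — output sample rate after interpolation by L:
fs_out = L * fs_in = 12 * 22050 = 264600 Hz

Step 2 — Nyquist frequency of the output stream:
f_Nyq = fs_out / 2 = 264600 / 2 = 132300.0 Hz

fs_out = 264600 Hz; f_Nyquist = 132300.0 Hz


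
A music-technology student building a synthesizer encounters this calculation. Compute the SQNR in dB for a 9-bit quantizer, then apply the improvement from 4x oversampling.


Step 1 — baseline SQNR at Nyquist:
SQNR_base = 6.02*N + 1.76
          = 6.02*9 + 1.76
          = 55.94 dB

Step 2 — oversampling processing gain:
G = 10*log10(OSR) = 10*log10(4) = 6.02 dB

Step 3 — total:
SQNR_total = 55.94 + 6.02 = 61.96 dB

Base SQNR = 55.94 dB; oversampled SQNR = 61.96 dB


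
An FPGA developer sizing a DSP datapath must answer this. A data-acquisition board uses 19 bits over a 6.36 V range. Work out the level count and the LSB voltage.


Step 1 — number of quantization levels:
L = 2^N = 2^19 = 524288

Step 2 — LSB step size:
delta = Vfs / L
      = 6.36 / 524288
      = 1.213e-05 V

Levels = 524288; step size = 1.213e-05 V


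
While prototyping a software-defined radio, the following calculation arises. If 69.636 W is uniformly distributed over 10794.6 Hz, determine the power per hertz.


Power spectral density:
PSD = P / BW
    = 69.636 / 10794.6
    = 0.006451 W/Hz

0.006451 W/Hz


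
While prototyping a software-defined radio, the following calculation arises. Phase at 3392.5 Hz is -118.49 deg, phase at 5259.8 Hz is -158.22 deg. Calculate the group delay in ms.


Group delay from phase difference:
tau = -d(phi)/d(omega)
d(phi) = -39.73 deg = -0.693419 rad
d(omega) = 2*pi*(5259.8 - 3392.5) = 11732.5919 rad/s
tau = -(-0.693419) / 11732.5919
    = 0.0591 ms

0.0591 ms


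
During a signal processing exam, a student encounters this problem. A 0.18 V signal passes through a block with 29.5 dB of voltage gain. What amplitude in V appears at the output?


Output voltage from dB gain:
V_out = V_in * 10^(gain_dB / 20)
      = 0.18 * 10^(29.5 / 20)
      = 0.18 * 29.853826
      = 5.3737 V

5.3737 V


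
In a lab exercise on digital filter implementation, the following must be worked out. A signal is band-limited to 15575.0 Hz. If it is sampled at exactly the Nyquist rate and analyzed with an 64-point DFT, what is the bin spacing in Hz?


Step 1 — Nyquist sampling rate:
fs = 2 * fmax = 2 * 15575.0 = 31150.0 Hz

Step 2 — DFT bin spacing:
df = fs / N = 31150.0 / 64 = 486.7188 Hz

486.7188 Hz


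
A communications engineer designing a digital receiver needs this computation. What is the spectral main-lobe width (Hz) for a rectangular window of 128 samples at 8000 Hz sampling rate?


Main lobe width for a rectangular window:
Width = 2 * fs / N
      = 2 * 8000 / 128
      = 16000 / 128
      = 125.0 Hz

125.0 Hz


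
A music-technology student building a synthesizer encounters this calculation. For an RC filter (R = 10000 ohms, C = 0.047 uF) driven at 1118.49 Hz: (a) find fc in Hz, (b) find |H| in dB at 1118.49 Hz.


Step 1 — cutoff frequency:
fc = 1 / (2*pi*R*C)
C = 0.047 uF = 4.7e-08 F
fc = 1 / (2*pi*10000*4.7e-08)
   = 338.628 Hz

Step 2 — magnitude at f = 1118.49 Hz:
|H(f)| = 1 / sqrt(1 + (f/fc)^2)
f/fc = 1118.49 / 338.628 = 3.303005
|H| = 1 / sqrt(1 + 10.909842) = 0.2897657
|H|_dB = 20*log10(0.2897657) = -10.76 dB

fc = 338.628 Hz; |H(1118.49 Hz)| = -10.76 dB


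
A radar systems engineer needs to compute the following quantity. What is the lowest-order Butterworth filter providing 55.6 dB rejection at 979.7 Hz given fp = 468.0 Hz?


Butterworth filter order formula:
n = log10(10^(A/10) - 1) / (2 * log10(f_stop/f_pass))
10^(55.6/10) - 1 = 363077.0548
f_stop/f_pass = 979.7 / 468.0 = 2.0934
n = 8.6646 -> ceil = 9

9


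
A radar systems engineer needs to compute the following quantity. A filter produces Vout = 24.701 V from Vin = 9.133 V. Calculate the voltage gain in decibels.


Voltage gain in dB:
G = 20 * log10(Vout / Vin)
  = 20 * log10(24.701 / 9.133)
  = 20 * log10(2.704588)
  = 20 * 0.432101
  = 8.64 dB

8.64 dB


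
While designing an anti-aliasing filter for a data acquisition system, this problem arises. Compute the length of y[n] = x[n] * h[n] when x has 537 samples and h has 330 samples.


Linear convolution output length:
L = N + M - 1
  = 537 + 330 - 1
  = 866 samples

866


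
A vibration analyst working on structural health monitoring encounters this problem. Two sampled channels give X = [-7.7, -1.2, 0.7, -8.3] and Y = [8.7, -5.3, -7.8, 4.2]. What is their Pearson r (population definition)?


Pearson correlation coefficient (population):
r = cov(X,Y) / (std(X) * std(Y))
Mean X = -4.125, Mean Y = -0.05
Cov(X,Y) = -25.44375
Std(X) = 3.938512, Std(Y) = 6.75
r = -0.9571

-0.9571


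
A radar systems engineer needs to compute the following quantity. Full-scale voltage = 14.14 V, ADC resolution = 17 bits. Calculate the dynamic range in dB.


Dynamic range from full-scale to LSB:
V_min = V_max / 2^bits = 14.14 / 2^17
DR = 20 * log10(V_max / V_min)
   = 20 * log10(2^17)
   = 20 * 17 * log10(2)
   = 102.35 dB

102.35 dB


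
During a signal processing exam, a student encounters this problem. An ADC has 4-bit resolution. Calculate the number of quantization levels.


Number of quantization levels = 2^N
= 2^4
= 16

16


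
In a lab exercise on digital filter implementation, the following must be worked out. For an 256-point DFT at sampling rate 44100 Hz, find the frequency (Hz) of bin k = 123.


Frequency of DFT bin k:
f_k = k * fs / N
    = 123 * 44100 / 256
    = 5424300 / 256
    = 21188.672 Hz

21188.672 Hz


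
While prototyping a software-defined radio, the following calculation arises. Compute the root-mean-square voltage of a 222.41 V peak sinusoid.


RMS voltage for a sinusoidal waveform:
V_rms = V_peak / sqrt(2)
      = 222.41 / 1.414214
      = 157.268 V

157.268 V


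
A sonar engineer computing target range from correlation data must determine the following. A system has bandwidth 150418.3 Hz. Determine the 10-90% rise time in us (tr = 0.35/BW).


Rise time from bandwidth relationship:
tr = 0.35 / BW
   = 0.35 / 150418.3
   = 2.32684454e-06 s
   = 2.3268 us

2.3268 us


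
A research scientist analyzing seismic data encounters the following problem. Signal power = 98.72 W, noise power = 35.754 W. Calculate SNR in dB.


SNR in decibels:
SNR = 10 * log10(Ps / Pn)
    = 10 * log10(98.72 / 35.754)
    = 10 * log10(2.7611)
    = 10 * 0.4411
    = 4.41 dB

4.41 dB


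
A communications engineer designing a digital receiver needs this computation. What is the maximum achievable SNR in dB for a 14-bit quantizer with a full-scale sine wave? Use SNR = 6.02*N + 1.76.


Theoretical SNR for a full-scale sinusoid:
SNR = 6.02 * N + 1.76
    = 6.02 * 14 + 1.76
    = 84.28 + 1.76
    = 86.04 dB

86.04 dB


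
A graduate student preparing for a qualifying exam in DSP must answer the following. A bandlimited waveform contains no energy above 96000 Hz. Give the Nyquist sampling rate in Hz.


The Nyquist rate is twice the maximum frequency component.
fs_min = 2 * fmax
      = 2 * 96000
      = 192000 Hz

192000


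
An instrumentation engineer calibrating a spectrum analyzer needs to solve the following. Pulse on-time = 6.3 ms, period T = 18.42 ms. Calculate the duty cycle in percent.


Duty cycle as a percentage:
DC = (t_on / T) * 100
   = (6.3 / 18.42) * 100
   = 0.34202 * 100
   = 34.2 %

34.2 %


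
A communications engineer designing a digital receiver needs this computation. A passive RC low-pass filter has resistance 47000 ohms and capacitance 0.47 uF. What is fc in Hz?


Cutoff frequency of a first-order RC filter:
fc = 1 / (2 * pi * R * C)
C = 0.47 uF = 4.7e-07 F
fc = 1 / (2 * pi * 47000 * 4.7e-07)
   = 1 / 0.1387955634356
   = 7.204841 Hz

7.204841 Hz


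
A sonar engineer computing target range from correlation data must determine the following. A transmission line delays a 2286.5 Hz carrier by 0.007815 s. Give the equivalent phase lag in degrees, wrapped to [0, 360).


Phase shift from frequency and time delay:
phi = 360 * f * t_delay
    = 360 * 2286.5 * 0.007815
    = 6432.84 degrees
    mod 360 = 312.84 degrees

312.84 degrees


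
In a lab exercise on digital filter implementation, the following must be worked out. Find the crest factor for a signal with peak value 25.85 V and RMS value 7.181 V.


Crest factor is the ratio of peak to RMS:
CF = V_peak / V_rms
   = 25.85 / 7.181
   = 3.5998

3.5998


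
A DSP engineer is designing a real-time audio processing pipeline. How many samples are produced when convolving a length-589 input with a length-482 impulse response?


Linear convolution output length:
L = N + M - 1
  = 589 + 482 - 1
  = 1070 samples

1070


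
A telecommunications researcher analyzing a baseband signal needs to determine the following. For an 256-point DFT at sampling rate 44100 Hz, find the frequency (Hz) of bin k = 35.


Frequency of DFT bin k:
f_k = k * fs / N
    = 35 * 44100 / 256
    = 1543500 / 256
    = 6029.297 Hz

6029.297 Hz


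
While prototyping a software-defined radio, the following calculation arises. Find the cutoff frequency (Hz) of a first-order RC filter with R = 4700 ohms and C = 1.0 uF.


Cutoff frequency of a first-order RC filter:
fc = 1 / (2 * pi * R * C)
C = 1.0 uF = 1e-06 F
fc = 1 / (2 * pi * 4700 * 1e-06)
   = 1 / 0.029530970943744
   = 33.862754 Hz

33.862754 Hz


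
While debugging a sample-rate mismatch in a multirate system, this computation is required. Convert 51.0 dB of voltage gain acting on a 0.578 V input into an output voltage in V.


Output voltage from dB gain:
V_out = V_in * 10^(gain_dB / 20)
      = 0.578 * 10^(51.0 / 20)
      = 0.578 * 354.813389
      = 205.0821 V

205.0821 V
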